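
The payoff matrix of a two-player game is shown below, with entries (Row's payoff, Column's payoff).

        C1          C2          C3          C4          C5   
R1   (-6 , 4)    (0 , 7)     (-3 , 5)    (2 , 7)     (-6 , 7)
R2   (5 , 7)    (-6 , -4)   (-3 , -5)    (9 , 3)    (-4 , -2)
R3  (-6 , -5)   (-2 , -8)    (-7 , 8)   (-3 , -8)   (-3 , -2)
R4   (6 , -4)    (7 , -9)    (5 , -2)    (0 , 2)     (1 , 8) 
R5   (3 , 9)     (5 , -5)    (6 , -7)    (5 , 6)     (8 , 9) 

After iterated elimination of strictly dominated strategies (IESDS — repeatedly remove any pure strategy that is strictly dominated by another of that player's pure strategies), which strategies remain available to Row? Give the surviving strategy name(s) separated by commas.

R2, R4, R5

For Row, R5 strictly dominates R1 on the remaining columns (C1: 3>-6, C2: 5>0, C3: 6>-3, C4: 5>2, C5: 8>-6); eliminate R1.
Row's strategy R3 is strictly dominated by R4 (C1: 6>-6, C2: 7>-2, C3: 5>-7, C4: 0>-3, C5: 1>-3) and is removed.
For Column, C1 strictly dominates C2 on the remaining rows (R2: 7>-4, R4: -4>-9, R5: 9>-5); eliminate C2.
For Column, C4 strictly dominates C3 on the remaining rows (R2: 3>-5, R4: 2>-2, R5: 6>-7); eliminate C3.
Among the remaining strategies, none is strictly dominated by another pure strategy of the same player, so the elimination stops.
Surviving strategies — Row: {R2, R4, R5}; Column: {C1, C4, C5}.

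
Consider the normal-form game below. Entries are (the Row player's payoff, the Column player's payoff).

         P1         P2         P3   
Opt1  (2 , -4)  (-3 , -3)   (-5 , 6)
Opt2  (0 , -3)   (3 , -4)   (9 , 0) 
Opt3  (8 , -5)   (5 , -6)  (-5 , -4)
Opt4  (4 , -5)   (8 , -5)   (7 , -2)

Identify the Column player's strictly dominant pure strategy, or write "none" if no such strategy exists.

P3

P3 vs P1: Opt1: 6>-4, Opt2: 0>-3, Opt3: -4>-5, Opt4: -2>-5.
P3 vs P2: Opt1: 6>-3, Opt2: 0>-4, Opt3: -4>-6, Opt4: -2>-5.
P3 strictly beats every other strategy against every opponent action, so it is strictly dominant.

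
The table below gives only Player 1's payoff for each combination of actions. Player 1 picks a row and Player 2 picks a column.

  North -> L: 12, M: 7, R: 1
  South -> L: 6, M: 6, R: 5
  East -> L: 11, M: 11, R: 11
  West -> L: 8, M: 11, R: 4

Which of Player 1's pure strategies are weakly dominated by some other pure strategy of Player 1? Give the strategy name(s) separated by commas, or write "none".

South, West

North is not dominated — it holds its own against South at L (12>6); East at L (12>11); West at L (12>8).
South: dominated, since East does at least as well everywhere (L: 11>6, M: 11>6, R: 11>5).
East: no other strategy beats it everywhere (North at M (11>7); South at L (11>6); West at L (11>8)).
West: dominated, since East does at least as well everywhere (L: 11>8, M: 11=11, R: 11>4).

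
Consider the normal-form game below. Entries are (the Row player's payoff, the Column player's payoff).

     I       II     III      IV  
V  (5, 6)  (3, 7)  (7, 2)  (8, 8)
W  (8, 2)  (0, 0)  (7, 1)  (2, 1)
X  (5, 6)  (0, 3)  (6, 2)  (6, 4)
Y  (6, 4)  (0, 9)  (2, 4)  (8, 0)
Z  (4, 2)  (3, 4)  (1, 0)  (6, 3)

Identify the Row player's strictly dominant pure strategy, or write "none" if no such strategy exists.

V fails to dominate W at I (5<8).
W fails to dominate V at II (0<3).
X fails to dominate V at I (5=5).
Y fails to dominate V at II (0<3).
Z fails to dominate V at I (4<5).
No single strategy dominates all the others.

none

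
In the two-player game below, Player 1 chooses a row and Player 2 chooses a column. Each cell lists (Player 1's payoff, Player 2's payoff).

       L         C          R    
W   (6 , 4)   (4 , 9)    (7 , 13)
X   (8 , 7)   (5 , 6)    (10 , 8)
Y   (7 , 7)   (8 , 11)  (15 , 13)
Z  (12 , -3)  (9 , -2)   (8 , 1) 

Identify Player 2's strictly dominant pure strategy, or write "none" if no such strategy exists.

R

R vs L: W: 13>4, X: 8>7, Y: 13>7, Z: 1>-3.
R vs C: W: 13>9, X: 8>6, Y: 13>11, Z: 1>-2.
R strictly beats every other strategy against every opponent action, so it is strictly dominant.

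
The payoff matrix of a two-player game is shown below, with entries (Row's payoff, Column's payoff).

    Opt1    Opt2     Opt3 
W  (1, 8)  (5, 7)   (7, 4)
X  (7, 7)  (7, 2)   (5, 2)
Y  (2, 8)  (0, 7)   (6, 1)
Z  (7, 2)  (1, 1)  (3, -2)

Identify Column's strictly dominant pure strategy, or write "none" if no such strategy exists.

Opt1 vs Opt2: W: 8>7, X: 7>2, Y: 8>7, Z: 2>1.
Opt1 vs Opt3: W: 8>4, X: 7>2, Y: 8>1, Z: 2>-2.
Opt1 strictly beats every other strategy against every opponent action, so it is strictly dominant.

Opt1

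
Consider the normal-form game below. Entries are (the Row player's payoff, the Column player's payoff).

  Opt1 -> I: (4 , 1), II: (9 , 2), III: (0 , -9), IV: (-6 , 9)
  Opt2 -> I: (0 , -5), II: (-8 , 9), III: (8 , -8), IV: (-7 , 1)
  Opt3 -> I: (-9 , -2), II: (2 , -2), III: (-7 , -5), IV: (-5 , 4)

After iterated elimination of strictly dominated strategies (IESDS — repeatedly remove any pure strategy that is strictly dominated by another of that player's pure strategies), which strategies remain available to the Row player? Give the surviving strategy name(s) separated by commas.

Opt3

The Column player's strategy I is strictly dominated by IV (Opt1: 9>1, Opt2: 1>-5, Opt3: 4>-2) and is removed.
For the Column player, II strictly dominates III on the remaining rows (Opt1: 2>-9, Opt2: 9>-8, Opt3: -2>-5); eliminate III.
The Row player's strategy Opt2 is strictly dominated by Opt1 (II: 9>-8, IV: -6>-7) and is removed.
Column II is eliminated: IV beats it against every remaining row (Opt1: 9>2, Opt3: 4>-2).
The Row player's strategy Opt1 is strictly dominated by Opt3 (IV: -5>-6) and is removed.
Among the remaining strategies, none is strictly dominated by another pure strategy of the same player, so the elimination stops.
Surviving strategies — the Row player: {Opt3}; the Column player: {IV}.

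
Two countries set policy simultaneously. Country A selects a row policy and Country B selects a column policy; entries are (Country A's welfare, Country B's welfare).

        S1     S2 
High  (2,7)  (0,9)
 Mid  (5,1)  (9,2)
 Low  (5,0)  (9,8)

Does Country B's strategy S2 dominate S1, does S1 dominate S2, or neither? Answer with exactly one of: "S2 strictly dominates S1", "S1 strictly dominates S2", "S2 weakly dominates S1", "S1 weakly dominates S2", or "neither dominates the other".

S2 strictly dominates S1

Compare S2 to S1 across each opponent action: High: 9>7, Mid: 2>1, Low: 8>0.
S2 gives a strictly higher payoff against each opponent action, so S2 strictly dominates S1.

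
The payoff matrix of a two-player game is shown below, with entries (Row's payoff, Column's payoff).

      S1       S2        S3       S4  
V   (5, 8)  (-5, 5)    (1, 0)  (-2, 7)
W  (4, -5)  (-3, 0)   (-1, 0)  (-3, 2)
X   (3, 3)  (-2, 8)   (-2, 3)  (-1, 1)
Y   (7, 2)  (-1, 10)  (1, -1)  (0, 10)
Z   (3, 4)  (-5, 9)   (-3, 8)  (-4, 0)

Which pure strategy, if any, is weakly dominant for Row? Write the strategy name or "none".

Y

Y vs V: S1: 7>5, S2: -1>-5, S3: 1=1, S4: 0>-2.
Y vs W: S1: 7>4, S2: -1>-3, S3: 1>-1, S4: 0>-3.
Y vs X: S1: 7>3, S2: -1>-2, S3: 1>-2, S4: 0>-1.
Y vs Z: S1: 7>3, S2: -1>-5, S3: 1>-3, S4: 0>-4.
Y is at least as good as every other strategy against every opponent action, so it is weakly dominant.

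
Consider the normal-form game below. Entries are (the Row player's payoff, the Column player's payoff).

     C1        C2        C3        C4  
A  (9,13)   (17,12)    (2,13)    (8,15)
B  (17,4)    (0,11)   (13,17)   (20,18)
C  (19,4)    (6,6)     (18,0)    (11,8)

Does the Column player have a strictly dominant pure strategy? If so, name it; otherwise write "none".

C4

C4 vs C1: A: 15>13, B: 18>4, C: 8>4.
C4 vs C2: A: 15>12, B: 18>11, C: 8>6.
C4 vs C3: A: 15>13, B: 18>17, C: 8>0.
C4 strictly beats every other strategy against every opponent action, so it is strictly dominant.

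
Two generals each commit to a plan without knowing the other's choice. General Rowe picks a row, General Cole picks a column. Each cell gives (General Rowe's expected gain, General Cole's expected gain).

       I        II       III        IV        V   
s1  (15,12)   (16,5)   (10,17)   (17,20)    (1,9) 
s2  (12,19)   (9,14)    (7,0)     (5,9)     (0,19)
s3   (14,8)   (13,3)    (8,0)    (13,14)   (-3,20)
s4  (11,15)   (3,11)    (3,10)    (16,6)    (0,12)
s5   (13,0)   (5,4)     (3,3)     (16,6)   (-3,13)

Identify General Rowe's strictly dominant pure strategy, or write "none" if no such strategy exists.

s1

s1 vs s2: I: 15>12, II: 16>9, III: 10>7, IV: 17>5, V: 1>0.
s1 vs s3: I: 15>14, II: 16>13, III: 10>8, IV: 17>13, V: 1>-3.
s1 vs s4: I: 15>11, II: 16>3, III: 10>3, IV: 17>16, V: 1>0.
s1 vs s5: I: 15>13, II: 16>5, III: 10>3, IV: 17>16, V: 1>-3.
s1 strictly beats every other strategy against every opponent action, so it is strictly dominant.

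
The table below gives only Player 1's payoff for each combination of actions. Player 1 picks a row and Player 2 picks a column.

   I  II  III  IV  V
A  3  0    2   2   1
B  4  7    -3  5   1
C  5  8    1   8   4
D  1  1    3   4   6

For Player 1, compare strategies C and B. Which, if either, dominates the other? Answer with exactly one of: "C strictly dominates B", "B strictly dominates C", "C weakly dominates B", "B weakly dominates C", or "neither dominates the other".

C's payoffs vs B's, by Player 2's action — I: 5>4, II: 8>7, III: 1>-3, IV: 8>5, V: 4>1.
C gives a strictly higher payoff against every action of Player 2, so C strictly dominates B.

C strictly dominates B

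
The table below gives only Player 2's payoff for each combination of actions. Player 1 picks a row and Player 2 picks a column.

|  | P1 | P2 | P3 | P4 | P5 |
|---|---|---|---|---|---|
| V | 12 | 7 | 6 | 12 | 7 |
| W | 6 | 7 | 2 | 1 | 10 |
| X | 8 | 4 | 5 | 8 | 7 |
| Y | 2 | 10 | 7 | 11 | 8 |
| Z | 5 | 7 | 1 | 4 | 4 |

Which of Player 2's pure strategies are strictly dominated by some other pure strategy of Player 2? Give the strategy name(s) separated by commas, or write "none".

P3

P1: no other strategy beats it everywhere (P2 at V (12>7); P3 at V (12>6); P4 at V (12=12); P5 at V (12>7)).
P2 is not dominated — it holds its own against P1 at W (7>6); P3 at V (7>6); P4 at W (7>1); P5 at V (7=7).
P5 strictly dominates P3 — V: 7>6, W: 10>2, X: 7>5, Y: 8>7, Z: 4>1.
P4: no other strategy beats it everywhere (P1 at V (12=12); P2 at V (12>7); P3 at V (12>6); P5 at V (12>7)).
P5: no other strategy beats it everywhere (P1 at W (10>6); P2 at V (7=7); P3 at V (7>6); P4 at W (10>1)).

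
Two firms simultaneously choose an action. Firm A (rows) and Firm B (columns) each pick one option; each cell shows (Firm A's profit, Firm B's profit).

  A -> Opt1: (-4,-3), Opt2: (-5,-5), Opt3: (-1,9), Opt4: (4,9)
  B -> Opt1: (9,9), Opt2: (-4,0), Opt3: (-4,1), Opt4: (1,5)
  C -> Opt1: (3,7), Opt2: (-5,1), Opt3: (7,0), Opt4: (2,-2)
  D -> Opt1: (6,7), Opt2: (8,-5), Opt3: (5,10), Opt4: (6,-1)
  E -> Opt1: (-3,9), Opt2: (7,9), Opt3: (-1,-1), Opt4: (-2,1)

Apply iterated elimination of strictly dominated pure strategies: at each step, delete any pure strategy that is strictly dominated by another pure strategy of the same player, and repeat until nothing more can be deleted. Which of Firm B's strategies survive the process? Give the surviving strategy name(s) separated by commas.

Row A is eliminated: D beats it against every remaining column (Opt1: 6>-4, Opt2: 8>-5, Opt3: 5>-1, Opt4: 6>4).
Row E is eliminated: D beats it against every remaining column (Opt1: 6>-3, Opt2: 8>7, Opt3: 5>-1, Opt4: 6>-2).
Firm B's strategy Opt2 is strictly dominated by Opt1 (B: 9>0, C: 7>1, D: 7>-5) and is removed.
Firm B's strategy Opt4 is strictly dominated by Opt1 (B: 9>5, C: 7>-2, D: 7>-1) and is removed.
Among the remaining strategies, none is strictly dominated by another pure strategy of the same player, so the elimination stops.
Surviving strategies — Firm A: {B, C, D}; Firm B: {Opt1, Opt3}.

Opt1, Opt3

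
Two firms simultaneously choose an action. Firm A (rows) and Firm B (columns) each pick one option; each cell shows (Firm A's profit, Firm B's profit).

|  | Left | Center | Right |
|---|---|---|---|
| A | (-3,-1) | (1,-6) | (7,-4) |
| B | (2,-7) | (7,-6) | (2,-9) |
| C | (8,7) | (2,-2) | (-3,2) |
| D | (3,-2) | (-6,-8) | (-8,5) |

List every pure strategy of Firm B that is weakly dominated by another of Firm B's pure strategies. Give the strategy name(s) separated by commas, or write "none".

Nothing dominates Left: Center at A (-1>-6); Right at A (-1>-4).
Nothing dominates Center: Left at B (-6>-7); Right at B (-6>-9).
Right: no other strategy beats it everywhere (Left at D (5>-2); Center at A (-4>-6)).

none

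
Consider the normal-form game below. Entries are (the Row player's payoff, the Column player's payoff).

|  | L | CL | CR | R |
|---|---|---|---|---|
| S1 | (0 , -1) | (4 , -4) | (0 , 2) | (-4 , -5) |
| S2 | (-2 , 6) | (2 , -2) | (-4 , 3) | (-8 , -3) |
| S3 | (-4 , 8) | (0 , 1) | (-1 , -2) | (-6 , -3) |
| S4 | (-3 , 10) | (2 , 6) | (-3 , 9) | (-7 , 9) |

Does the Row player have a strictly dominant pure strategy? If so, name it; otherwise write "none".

S1

S1 vs S2: L: 0>-2, CL: 4>2, CR: 0>-4, R: -4>-8.
S1 vs S3: L: 0>-4, CL: 4>0, CR: 0>-1, R: -4>-6.
S1 vs S4: L: 0>-3, CL: 4>2, CR: 0>-3, R: -4>-7.
S1 strictly beats every other strategy against every opponent action, so it is strictly dominant.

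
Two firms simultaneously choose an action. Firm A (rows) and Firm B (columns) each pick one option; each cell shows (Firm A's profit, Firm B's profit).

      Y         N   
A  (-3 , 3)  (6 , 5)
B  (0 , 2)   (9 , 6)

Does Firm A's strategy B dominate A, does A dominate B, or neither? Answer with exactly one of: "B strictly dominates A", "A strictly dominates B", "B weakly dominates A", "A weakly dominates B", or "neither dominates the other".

Compare B to A across each choice by Firm B: Y: 0>-3, N: 9>6.
Every comparison favours B, so B strictly dominates A.

B strictly dominates A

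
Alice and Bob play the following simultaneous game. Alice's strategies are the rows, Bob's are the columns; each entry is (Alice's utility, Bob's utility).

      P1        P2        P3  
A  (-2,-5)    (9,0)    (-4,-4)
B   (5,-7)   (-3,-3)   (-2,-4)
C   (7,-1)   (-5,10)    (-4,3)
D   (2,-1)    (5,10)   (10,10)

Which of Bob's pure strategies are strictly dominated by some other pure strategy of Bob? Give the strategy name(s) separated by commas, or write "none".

P1

P2 strictly dominates P1 — A: 0>-5, B: -3>-7, C: 10>-1, D: 10>-1.
P2 is not dominated — it holds its own against P1 at A (0>-5); P3 at A (0>-4).
P3 is not dominated — it holds its own against P1 at A (-4>-5); P2 at D (10=10).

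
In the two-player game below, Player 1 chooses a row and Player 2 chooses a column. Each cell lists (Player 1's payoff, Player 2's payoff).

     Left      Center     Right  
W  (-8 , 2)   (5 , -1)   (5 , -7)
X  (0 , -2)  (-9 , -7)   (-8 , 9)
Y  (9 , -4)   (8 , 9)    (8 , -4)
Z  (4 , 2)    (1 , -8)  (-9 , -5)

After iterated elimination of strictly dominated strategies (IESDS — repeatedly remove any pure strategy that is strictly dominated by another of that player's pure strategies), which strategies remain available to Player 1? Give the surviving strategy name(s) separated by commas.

Y

For Player 1, Y strictly dominates W on the remaining columns (Left: 9>-8, Center: 8>5, Right: 8>5); eliminate W.
Row X is eliminated: Y beats it against every remaining column (Left: 9>0, Center: 8>-9, Right: 8>-8).
Row Z is eliminated: Y beats it against every remaining column (Left: 9>4, Center: 8>1, Right: 8>-9).
Player 2's strategy Left is strictly dominated by Center (Y: 9>-4) and is removed.
Column Right is eliminated: Center beats it against every remaining row (Y: 9>-4).
Among the remaining strategies, none is strictly dominated by another pure strategy of the same player, so the elimination stops.
Surviving strategies — Player 1: {Y}; Player 2: {Center}.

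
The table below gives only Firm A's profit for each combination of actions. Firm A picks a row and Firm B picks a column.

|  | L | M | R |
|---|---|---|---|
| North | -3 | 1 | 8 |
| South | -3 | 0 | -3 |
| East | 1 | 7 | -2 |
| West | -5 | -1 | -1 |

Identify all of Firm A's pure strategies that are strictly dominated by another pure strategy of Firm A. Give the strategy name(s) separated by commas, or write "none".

South, West

Nothing dominates North: South at L (-3=-3); East at R (8>-2); West at L (-3>-5).
South: dominated, since East does at least as well everywhere (L: 1>-3, M: 7>0, R: -2>-3).
Nothing dominates East: North at L (1>-3); South at L (1>-3); West at L (1>-5).
West is strictly dominated by North (L: -3>-5, M: 1>-1, R: 8>-1).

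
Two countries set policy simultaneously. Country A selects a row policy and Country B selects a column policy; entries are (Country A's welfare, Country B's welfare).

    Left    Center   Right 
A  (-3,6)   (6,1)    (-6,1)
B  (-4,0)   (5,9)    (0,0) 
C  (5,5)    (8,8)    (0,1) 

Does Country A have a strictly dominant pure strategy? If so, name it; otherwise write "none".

A fails to dominate B at Right (-6<0).
B fails to dominate A at Left (-4<-3).
C fails to dominate B at Right (0=0).
No single strategy dominates all the others.

none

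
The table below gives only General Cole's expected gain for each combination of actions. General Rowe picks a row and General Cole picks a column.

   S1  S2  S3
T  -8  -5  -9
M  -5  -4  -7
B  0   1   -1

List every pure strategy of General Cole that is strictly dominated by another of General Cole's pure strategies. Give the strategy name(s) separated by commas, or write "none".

S1, S3

S2 strictly dominates S1 — T: -5>-8, M: -4>-5, B: 1>0.
S2: no other strategy beats it everywhere (S1 at T (-5>-8); S3 at T (-5>-9)).
S3: dominated, since S1 does at least as well everywhere (T: -8>-9, M: -5>-7, B: 0>-1).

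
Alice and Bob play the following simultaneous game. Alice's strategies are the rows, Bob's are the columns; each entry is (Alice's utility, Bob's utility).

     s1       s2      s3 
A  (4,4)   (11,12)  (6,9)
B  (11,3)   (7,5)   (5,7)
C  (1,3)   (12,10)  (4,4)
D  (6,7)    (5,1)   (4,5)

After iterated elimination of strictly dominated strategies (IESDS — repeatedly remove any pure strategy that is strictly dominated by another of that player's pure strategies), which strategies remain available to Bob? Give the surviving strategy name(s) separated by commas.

Alice's strategy D is strictly dominated by B (s1: 11>6, s2: 7>5, s3: 5>4) and is removed.
Bob's strategy s1 is strictly dominated by s2 (A: 12>4, B: 5>3, C: 10>3) and is removed.
Alice's strategy B is strictly dominated by A (s2: 11>7, s3: 6>5) and is removed.
Column s3 is eliminated: s2 beats it against every remaining row (A: 12>9, C: 10>4).
For Alice, C strictly dominates A on the remaining columns (s2: 12>11); eliminate A.
Among the remaining strategies, none is strictly dominated by another pure strategy of the same player, so the elimination stops.
Surviving strategies — Alice: {C}; Bob: {s2}.

s2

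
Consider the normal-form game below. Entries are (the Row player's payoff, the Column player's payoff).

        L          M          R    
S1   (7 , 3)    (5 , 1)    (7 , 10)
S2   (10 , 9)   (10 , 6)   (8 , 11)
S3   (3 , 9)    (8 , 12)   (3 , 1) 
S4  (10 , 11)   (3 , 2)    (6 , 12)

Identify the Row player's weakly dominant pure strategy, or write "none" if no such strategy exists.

S2 vs S1: L: 10>7, M: 10>5, R: 8>7.
S2 vs S3: L: 10>3, M: 10>8, R: 8>3.
S2 vs S4: L: 10=10, M: 10>3, R: 8>6.
S2 is at least as good as every other strategy against every opponent action, so it is weakly dominant.

S2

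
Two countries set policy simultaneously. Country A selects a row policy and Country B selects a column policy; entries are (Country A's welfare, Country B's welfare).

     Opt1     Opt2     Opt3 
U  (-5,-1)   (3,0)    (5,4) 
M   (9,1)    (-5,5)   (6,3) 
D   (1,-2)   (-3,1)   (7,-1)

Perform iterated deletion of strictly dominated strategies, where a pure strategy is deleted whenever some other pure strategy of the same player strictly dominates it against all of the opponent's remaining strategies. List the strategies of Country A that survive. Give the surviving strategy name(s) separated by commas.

U, D

For Country B, Opt2 strictly dominates Opt1 on the remaining rows (U: 0>-1, M: 5>1, D: 1>-2); eliminate Opt1.
For Country A, D strictly dominates M on the remaining columns (Opt2: -3>-5, Opt3: 7>6); eliminate M.
Among the remaining strategies, none is strictly dominated by another pure strategy of the same player, so the elimination stops.
Surviving strategies — Country A: {U, D}; Country B: {Opt2, Opt3}.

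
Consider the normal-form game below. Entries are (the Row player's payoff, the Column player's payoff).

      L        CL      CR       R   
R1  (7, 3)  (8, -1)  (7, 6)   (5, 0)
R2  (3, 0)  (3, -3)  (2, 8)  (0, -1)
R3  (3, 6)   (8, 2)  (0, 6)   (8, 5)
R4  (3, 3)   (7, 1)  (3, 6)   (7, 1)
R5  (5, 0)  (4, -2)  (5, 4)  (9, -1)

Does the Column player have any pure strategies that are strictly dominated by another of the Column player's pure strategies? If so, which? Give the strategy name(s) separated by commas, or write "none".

L is not dominated — it holds its own against CL at R1 (3>-1); CR at R3 (6=6); R at R1 (3>0).
CL is strictly dominated by L (R1: 3>-1, R2: 0>-3, R3: 6>2, R4: 3>1, R5: 0>-2).
CR is not dominated — it holds its own against L at R1 (6>3); CL at R1 (6>-1); R at R1 (6>0).
R: dominated, since L does at least as well everywhere (R1: 3>0, R2: 0>-1, R3: 6>5, R4: 3>1, R5: 0>-1).

CL, R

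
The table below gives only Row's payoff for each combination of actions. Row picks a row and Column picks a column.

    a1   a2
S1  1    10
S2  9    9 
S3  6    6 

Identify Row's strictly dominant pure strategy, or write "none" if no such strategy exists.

S1 fails to dominate S2 at a1 (1<9).
S2 fails to dominate S1 at a2 (9<10).
S3 fails to dominate S1 at a2 (6<10).
No single strategy dominates all the others.

none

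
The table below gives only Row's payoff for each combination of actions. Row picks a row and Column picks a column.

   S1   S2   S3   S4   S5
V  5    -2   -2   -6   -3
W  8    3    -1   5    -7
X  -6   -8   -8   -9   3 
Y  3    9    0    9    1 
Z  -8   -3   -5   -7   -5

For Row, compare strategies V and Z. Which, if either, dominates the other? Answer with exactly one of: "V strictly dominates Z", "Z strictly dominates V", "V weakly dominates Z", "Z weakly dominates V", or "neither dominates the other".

V strictly dominates Z

V's payoffs vs Z's, by Column's action — S1: 5>-8, S2: -2>-3, S3: -2>-5, S4: -6>-7, S5: -3>-5.
V gives a strictly higher payoff against each choice by Column, so V strictly dominates Z.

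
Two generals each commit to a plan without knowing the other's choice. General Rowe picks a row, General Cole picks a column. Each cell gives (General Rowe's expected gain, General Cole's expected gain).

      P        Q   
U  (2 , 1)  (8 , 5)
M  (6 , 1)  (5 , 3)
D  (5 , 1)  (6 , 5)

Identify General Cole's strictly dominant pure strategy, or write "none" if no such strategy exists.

Q

Q vs P: U: 5>1, M: 3>1, D: 5>1.
Q strictly beats every other strategy against every opponent action, so it is strictly dominant.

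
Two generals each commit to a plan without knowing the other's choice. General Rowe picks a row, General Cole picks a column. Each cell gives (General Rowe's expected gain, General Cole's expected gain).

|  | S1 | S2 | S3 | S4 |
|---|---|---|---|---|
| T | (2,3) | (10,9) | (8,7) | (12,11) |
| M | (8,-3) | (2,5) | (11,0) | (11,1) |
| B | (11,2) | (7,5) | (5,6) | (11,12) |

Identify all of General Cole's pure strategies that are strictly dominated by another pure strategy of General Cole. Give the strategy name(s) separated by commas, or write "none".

S1 is strictly dominated by S2 (T: 9>3, M: 5>-3, B: 5>2).
Nothing dominates S2: S1 at T (9>3); S3 at T (9>7); S4 at M (5>1).
S4 strictly dominates S3 — T: 11>7, M: 1>0, B: 12>6.
Nothing dominates S4: S1 at T (11>3); S2 at T (11>9); S3 at T (11>7).

S1, S3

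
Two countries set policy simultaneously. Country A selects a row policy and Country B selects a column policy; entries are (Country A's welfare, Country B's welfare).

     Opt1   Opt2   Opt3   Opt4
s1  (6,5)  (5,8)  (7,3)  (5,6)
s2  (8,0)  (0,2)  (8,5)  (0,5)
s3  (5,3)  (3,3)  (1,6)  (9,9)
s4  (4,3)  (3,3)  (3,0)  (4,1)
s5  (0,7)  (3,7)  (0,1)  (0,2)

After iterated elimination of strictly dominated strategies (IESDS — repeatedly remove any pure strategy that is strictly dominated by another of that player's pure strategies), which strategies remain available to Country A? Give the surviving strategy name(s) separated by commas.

Country A's strategy s4 is strictly dominated by s1 (Opt1: 6>4, Opt2: 5>3, Opt3: 7>3, Opt4: 5>4) and is removed.
Row s5 is eliminated: s1 beats it against every remaining column (Opt1: 6>0, Opt2: 5>3, Opt3: 7>0, Opt4: 5>0).
For Country B, Opt4 strictly dominates Opt1 on the remaining rows (s1: 6>5, s2: 5>0, s3: 9>3); eliminate Opt1.
Among the remaining strategies, none is strictly dominated by another pure strategy of the same player, so the elimination stops.
Surviving strategies — Country A: {s1, s2, s3}; Country B: {Opt2, Opt3, Opt4}.

s1, s2, s3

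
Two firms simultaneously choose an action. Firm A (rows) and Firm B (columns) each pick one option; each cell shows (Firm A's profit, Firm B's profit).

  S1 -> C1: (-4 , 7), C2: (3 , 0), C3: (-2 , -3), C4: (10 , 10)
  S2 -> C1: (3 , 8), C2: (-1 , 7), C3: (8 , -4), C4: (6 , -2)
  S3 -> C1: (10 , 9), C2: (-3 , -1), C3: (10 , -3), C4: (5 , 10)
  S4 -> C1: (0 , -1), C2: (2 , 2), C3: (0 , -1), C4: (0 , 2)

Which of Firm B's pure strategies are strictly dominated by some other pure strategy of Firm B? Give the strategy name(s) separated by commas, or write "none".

C1: no other strategy beats it everywhere (C2 at S1 (7>0); C3 at S1 (7>-3); C4 at S2 (8>-2)).
C2 is not dominated — it holds its own against C1 at S4 (2>-1); C3 at S1 (0>-3); C4 at S2 (7>-2).
C3 is strictly dominated by C2 (S1: 0>-3, S2: 7>-4, S3: -1>-3, S4: 2>-1).
C4: no other strategy beats it everywhere (C1 at S1 (10>7); C2 at S1 (10>0); C3 at S1 (10>-3)).

C3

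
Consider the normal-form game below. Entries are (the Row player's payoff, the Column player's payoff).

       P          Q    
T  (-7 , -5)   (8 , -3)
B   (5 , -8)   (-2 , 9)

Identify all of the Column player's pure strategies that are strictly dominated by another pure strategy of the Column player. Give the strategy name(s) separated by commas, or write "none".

P

Q strictly dominates P — T: -3>-5, B: 9>-8.
Q: no other strategy beats it everywhere (P at T (-3>-5)).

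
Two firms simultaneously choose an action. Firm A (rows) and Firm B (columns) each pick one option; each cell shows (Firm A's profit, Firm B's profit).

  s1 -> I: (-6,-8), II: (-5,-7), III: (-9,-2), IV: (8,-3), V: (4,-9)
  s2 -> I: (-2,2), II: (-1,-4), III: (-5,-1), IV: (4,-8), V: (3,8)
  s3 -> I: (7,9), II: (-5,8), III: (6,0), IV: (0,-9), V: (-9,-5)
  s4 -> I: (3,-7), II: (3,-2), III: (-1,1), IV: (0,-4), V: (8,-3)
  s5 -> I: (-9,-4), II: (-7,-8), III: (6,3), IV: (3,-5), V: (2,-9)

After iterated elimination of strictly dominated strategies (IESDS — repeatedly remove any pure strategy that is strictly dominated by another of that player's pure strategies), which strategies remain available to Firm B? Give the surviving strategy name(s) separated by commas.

I, II, III

For Firm B, III strictly dominates IV on the remaining rows (s1: -2>-3, s2: -1>-8, s3: 0>-9, s4: 1>-4, s5: 3>-5); eliminate IV.
Row s1 is eliminated: s4 beats it against every remaining column (I: 3>-6, II: 3>-5, III: -1>-9, V: 8>4).
Firm A's strategy s2 is strictly dominated by s4 (I: 3>-2, II: 3>-1, III: -1>-5, V: 8>3) and is removed.
Firm B's strategy V is strictly dominated by II (s3: 8>-5, s4: -2>-3, s5: -8>-9) and is removed.
Among the remaining strategies, none is strictly dominated by another pure strategy of the same player, so the elimination stops.
Surviving strategies — Firm A: {s3, s4, s5}; Firm B: {I, II, III}.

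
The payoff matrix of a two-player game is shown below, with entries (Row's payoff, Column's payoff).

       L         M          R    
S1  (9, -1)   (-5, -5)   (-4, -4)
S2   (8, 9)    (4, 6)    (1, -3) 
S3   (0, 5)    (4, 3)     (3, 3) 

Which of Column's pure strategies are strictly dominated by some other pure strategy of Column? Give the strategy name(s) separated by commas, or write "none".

L: no other strategy beats it everywhere (M at S1 (-1>-5); R at S1 (-1>-4)).
M: dominated, since L does at least as well everywhere (S1: -1>-5, S2: 9>6, S3: 5>3).
R: dominated, since L does at least as well everywhere (S1: -1>-4, S2: 9>-3, S3: 5>3).

M, R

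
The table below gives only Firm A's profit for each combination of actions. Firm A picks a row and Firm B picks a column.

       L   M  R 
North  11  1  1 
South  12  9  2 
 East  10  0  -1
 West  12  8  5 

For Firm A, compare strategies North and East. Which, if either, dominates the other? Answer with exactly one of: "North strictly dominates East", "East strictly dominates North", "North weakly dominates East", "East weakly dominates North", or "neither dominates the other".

Compare North to East across each opponent action: L: 11>10, M: 1>0, R: 1>-1.
North gives a strictly higher payoff against each opponent action, so North strictly dominates East.

North strictly dominates East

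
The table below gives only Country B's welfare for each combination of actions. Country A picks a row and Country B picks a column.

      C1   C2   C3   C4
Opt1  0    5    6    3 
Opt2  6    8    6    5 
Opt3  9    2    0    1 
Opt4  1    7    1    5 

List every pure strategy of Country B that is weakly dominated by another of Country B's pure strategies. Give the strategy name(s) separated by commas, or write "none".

C4

C1 is not dominated — it holds its own against C2 at Opt3 (9>2); C3 at Opt3 (9>0); C4 at Opt2 (6>5).
C2: no other strategy beats it everywhere (C1 at Opt1 (5>0); C3 at Opt2 (8>6); C4 at Opt1 (5>3)).
Nothing dominates C3: C1 at Opt1 (6>0); C2 at Opt1 (6>5); C4 at Opt1 (6>3).
C4: dominated, since C2 does at least as well everywhere (Opt1: 5>3, Opt2: 8>5, Opt3: 2>1, Opt4: 7>5).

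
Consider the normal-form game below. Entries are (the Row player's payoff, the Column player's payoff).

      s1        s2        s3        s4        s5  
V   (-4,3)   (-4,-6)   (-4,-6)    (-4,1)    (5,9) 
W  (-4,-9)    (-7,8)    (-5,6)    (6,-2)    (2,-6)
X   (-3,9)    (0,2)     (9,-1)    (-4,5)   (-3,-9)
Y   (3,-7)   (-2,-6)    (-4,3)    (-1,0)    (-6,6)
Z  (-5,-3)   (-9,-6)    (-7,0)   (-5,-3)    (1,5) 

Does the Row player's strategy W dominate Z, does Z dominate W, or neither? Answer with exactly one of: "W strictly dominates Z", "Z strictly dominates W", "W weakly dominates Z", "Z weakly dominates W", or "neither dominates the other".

W's payoffs vs Z's, by the Column player's action — s1: -4>-5, s2: -7>-9, s3: -5>-7, s4: 6>-5, s5: 2>1.
W gives a strictly higher payoff against each choice by the Column player, so W strictly dominates Z.

W strictly dominates Z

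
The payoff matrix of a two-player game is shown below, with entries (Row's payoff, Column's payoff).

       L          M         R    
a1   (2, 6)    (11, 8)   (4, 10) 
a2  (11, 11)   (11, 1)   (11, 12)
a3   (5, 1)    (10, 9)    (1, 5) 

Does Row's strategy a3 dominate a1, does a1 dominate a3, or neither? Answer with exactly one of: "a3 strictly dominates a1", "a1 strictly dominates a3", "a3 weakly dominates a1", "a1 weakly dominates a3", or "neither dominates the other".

neither dominates the other

a3's payoffs vs a1's, by Column's action — L: 5>2, M: 10<11, R: 1<4.
a3 does better at L but worse at M, R; neither strategy dominates the other.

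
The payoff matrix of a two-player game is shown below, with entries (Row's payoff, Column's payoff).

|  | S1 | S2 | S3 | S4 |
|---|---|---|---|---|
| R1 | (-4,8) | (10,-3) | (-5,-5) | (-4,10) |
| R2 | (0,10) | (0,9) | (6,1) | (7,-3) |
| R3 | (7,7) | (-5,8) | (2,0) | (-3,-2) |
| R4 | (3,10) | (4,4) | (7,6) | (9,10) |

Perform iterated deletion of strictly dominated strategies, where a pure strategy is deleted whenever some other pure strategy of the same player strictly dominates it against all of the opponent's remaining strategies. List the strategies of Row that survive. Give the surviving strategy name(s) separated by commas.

Row R2 is eliminated: R4 beats it against every remaining column (S1: 3>0, S2: 4>0, S3: 7>6, S4: 9>7).
Column S3 is eliminated: S1 beats it against every remaining row (R1: 8>-5, R3: 7>0, R4: 10>6).
Among the remaining strategies, none is strictly dominated by another pure strategy of the same player, so the elimination stops.
Surviving strategies — Row: {R1, R3, R4}; Column: {S1, S2, S4}.

R1, R3, R4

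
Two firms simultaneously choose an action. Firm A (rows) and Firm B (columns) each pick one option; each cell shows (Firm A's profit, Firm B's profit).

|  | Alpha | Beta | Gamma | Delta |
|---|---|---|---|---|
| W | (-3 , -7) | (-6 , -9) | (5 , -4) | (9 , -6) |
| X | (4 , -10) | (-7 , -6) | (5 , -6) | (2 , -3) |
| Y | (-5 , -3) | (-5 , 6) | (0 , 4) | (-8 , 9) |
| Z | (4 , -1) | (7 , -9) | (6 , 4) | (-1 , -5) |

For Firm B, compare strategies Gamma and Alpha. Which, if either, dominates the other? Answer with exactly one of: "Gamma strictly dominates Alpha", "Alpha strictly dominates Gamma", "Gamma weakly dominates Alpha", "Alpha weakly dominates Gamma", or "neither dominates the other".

Compare Gamma to Alpha across each choice by Firm A: W: -4>-7, X: -6>-10, Y: 4>-3, Z: 4>-1.
Every comparison favours Gamma, so Gamma strictly dominates Alpha.

Gamma strictly dominates Alpha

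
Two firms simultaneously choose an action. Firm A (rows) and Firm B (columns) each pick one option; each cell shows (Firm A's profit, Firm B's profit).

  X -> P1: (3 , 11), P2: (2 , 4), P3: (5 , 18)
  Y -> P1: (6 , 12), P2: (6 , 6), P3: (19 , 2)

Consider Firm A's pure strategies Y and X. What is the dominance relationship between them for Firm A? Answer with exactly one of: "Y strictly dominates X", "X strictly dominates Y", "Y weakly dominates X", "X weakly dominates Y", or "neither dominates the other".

Compare Y to X across each choice by Firm B: P1: 6>3, P2: 6>2, P3: 19>5.
Y gives a strictly higher payoff against each choice by Firm B, so Y strictly dominates X.

Y strictly dominates X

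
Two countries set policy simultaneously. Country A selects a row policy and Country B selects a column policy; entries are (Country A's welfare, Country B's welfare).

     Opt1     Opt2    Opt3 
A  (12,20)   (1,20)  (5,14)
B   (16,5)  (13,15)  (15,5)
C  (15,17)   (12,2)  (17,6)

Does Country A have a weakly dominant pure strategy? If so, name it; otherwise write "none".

A fails to dominate B at Opt1 (12<16).
B fails to dominate C at Opt3 (15<17).
C fails to dominate B at Opt1 (15<16).
No single strategy dominates all the others.

none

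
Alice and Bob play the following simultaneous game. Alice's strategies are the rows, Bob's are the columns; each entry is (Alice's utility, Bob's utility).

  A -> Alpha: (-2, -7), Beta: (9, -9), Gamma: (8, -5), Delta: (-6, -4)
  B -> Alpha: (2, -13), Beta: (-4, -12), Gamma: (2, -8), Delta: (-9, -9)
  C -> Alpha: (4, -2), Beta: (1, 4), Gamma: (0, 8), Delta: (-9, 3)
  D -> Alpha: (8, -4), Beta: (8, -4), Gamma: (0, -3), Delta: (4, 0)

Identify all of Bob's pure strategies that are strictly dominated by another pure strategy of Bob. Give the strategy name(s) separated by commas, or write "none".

Alpha: dominated, since Gamma does at least as well everywhere (A: -5>-7, B: -8>-13, C: 8>-2, D: -3>-4).
Beta is strictly dominated by Gamma (A: -5>-9, B: -8>-12, C: 8>4, D: -3>-4).
Gamma: no other strategy beats it everywhere (Alpha at A (-5>-7); Beta at A (-5>-9); Delta at B (-8>-9)).
Nothing dominates Delta: Alpha at A (-4>-7); Beta at A (-4>-9); Gamma at A (-4>-5).

Alpha, Beta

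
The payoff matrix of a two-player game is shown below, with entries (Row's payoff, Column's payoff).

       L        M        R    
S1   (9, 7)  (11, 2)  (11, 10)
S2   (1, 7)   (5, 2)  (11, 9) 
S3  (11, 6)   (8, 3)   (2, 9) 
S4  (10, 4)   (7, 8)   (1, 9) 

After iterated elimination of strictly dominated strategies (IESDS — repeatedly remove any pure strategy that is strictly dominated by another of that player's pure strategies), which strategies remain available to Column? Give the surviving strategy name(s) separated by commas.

Row S4 is eliminated: S3 beats it against every remaining column (L: 11>10, M: 8>7, R: 2>1).
Column's strategy L is strictly dominated by R (S1: 10>7, S2: 9>7, S3: 9>6) and is removed.
Row S3 is eliminated: S1 beats it against every remaining column (M: 11>8, R: 11>2).
Column M is eliminated: R beats it against every remaining row (S1: 10>2, S2: 9>2).
Among the remaining strategies, none is strictly dominated by another pure strategy of the same player, so the elimination stops.
Surviving strategies — Row: {S1, S2}; Column: {R}.

R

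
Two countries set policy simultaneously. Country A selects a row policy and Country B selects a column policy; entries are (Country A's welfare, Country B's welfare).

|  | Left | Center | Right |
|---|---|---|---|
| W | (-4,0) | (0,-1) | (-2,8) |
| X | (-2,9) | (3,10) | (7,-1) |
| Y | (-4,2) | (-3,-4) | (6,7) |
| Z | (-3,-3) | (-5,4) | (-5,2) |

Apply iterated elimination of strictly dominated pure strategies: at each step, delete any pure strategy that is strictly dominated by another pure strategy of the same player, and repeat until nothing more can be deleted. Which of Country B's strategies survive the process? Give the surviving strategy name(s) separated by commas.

For Country A, X strictly dominates W on the remaining columns (Left: -2>-4, Center: 3>0, Right: 7>-2); eliminate W.
For Country A, X strictly dominates Y on the remaining columns (Left: -2>-4, Center: 3>-3, Right: 7>6); eliminate Y.
For Country A, X strictly dominates Z on the remaining columns (Left: -2>-3, Center: 3>-5, Right: 7>-5); eliminate Z.
For Country B, Center strictly dominates Left on the remaining rows (X: 10>9); eliminate Left.
Country B's strategy Right is strictly dominated by Center (X: 10>-1) and is removed.
Among the remaining strategies, none is strictly dominated by another pure strategy of the same player, so the elimination stops.
Surviving strategies — Country A: {X}; Country B: {Center}.

Center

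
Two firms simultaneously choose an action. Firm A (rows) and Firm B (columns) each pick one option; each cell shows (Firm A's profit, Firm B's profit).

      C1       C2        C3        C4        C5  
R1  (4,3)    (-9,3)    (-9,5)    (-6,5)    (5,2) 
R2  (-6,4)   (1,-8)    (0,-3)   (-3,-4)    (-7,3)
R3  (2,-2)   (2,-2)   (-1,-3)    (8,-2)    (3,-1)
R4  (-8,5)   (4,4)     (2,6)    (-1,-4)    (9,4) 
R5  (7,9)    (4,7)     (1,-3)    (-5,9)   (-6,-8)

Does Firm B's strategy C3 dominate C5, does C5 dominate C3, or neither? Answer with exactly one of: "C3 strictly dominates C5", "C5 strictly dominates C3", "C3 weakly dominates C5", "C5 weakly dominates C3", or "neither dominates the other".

C3's payoffs vs C5's, by Firm A's action — R1: 5>2, R2: -3<3, R3: -3<-1, R4: 6>4, R5: -3>-8.
C3 does better at R1, R4, R5 but worse at R2, R3; neither strategy dominates the other.

neither dominates the other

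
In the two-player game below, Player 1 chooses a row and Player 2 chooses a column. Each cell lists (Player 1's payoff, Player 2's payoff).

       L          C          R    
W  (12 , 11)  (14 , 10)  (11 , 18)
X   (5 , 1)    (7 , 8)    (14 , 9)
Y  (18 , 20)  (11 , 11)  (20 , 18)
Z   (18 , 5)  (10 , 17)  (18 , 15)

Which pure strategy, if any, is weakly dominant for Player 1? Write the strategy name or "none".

W fails to dominate X at R (11<14).
X fails to dominate W at L (5<12).
Y fails to dominate W at C (11<14).
Z fails to dominate W at C (10<14).
No single strategy dominates all the others.

none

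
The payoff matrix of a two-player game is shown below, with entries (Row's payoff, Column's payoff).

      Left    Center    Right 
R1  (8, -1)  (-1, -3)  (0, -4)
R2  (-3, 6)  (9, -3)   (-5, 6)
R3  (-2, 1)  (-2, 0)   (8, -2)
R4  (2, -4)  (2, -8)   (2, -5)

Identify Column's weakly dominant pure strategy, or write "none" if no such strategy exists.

Left vs Center: R1: -1>-3, R2: 6>-3, R3: 1>0, R4: -4>-8.
Left vs Right: R1: -1>-4, R2: 6=6, R3: 1>-2, R4: -4>-5.
Left is at least as good as every other strategy against every opponent action, so it is weakly dominant.

Left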